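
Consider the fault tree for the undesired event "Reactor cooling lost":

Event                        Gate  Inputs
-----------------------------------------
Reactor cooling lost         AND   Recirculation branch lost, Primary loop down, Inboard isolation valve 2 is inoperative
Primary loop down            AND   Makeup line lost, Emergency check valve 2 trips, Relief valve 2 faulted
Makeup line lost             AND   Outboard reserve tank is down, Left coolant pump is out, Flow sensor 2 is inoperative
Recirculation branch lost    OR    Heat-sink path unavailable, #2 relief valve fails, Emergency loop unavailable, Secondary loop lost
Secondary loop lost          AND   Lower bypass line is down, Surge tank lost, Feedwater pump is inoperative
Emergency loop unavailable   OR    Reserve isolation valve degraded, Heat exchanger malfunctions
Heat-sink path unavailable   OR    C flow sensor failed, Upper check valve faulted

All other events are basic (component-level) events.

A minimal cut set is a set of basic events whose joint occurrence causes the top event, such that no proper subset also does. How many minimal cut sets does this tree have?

Heat-sink path unavailable [OR]: union of children's cut sets → 2 cut set(s).
Emergency loop unavailable [OR]: union of children's cut sets → 2 cut set(s).
Secondary loop lost [AND]: one cut set from each child combined → 1 × 1 × 1 = 1 cut set(s).
Recirculation branch lost [OR]: union of children's cut sets → 6 cut set(s).
Makeup line lost [AND]: one cut set from each child combined → 1 × 1 × 1 = 1 cut set(s).
Primary loop down [AND]: one cut set from each child combined → 1 × 1 × 1 = 1 cut set(s).
Reactor cooling lost [AND]: one cut set from each child combined → 6 × 1 × 1 = 6 cut set(s).
Minimal cut sets: {C flow sensor failed, Emergency check valve 2 trips, Flow sensor 2 is inoperative, Inboard isolation valve 2 is inoperative, Left coolant pump is out, Outboard reserve tank is down, Relief valve 2 faulted}; {Emergency check valve 2 trips, Flow sensor 2 is inoperative, Inboard isolation valve 2 is inoperative, Left coolant pump is out, Outboard reserve tank is down, Relief valve 2 faulted, Upper check valve faulted}; {#2 relief valve fails, Emergency check valve 2 trips, Flow sensor 2 is inoperative, Inboard isolation valve 2 is inoperative, Left coolant pump is out, Outboard reserve tank is down, Relief valve 2 faulted}; {Emergency check valve 2 trips, Flow sensor 2 is inoperative, Inboard isolation valve 2 is inoperative, Left coolant pump is out, Outboard reserve tank is down, Relief valve 2 faulted, Reserve isolation valve degraded}; {Emergency check valve 2 trips, Flow sensor 2 is inoperative, Heat exchanger malfunctions, Inboard isolation valve 2 is inoperative, Left coolant pump is out, Outboard reserve tank is down, Relief valve 2 faulted}; {Emergency check valve 2 trips, Feedwater pump is inoperative, Flow sensor 2 is inoperative, Inboard isolation valve 2 is inoperative, Left coolant pump is out, Lower bypass line is down, Outboard reserve tank is down, Relief valve 2 faulted, Surge tank lost}.

6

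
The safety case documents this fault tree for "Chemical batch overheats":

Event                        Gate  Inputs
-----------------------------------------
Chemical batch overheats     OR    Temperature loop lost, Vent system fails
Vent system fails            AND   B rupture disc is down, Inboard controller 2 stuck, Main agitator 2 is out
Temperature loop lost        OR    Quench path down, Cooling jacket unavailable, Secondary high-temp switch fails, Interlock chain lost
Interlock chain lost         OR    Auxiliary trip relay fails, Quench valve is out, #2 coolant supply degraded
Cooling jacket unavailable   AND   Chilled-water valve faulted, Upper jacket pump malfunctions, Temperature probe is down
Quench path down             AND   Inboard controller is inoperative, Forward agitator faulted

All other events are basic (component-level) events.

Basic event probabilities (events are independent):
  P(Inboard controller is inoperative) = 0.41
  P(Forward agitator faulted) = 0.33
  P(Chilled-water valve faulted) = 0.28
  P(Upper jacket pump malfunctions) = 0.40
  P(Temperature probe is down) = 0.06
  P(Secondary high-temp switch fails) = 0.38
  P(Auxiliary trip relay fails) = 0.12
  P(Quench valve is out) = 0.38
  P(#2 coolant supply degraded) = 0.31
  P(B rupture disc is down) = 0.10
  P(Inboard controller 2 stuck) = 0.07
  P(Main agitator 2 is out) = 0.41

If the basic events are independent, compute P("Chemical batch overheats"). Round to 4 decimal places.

P(Quench path down) [AND] = 0.41 × 0.33 = 0.135300
P(Cooling jacket unavailable) [AND] = 0.28 × 0.40 × 0.06 = 0.006720
P(Interlock chain lost) [OR] = 1 − (1−0.12) × (1−0.38) × (1−0.31) = 0.623536
P(Temperature loop lost) [OR] = 1 − (1−0.135300) × (1−0.006720) × (1−0.38) × (1−0.623536) = 0.799529
P(Vent system fails) [AND] = 0.10 × 0.07 × 0.41 = 0.002870
P(Chemical batch overheats) [OR] = 1 − (1−0.799529) × (1−0.002870) = 0.800104
Rounded to 4 decimal places: P(Chemical batch overheats) ≈ 0.8001.

0.8001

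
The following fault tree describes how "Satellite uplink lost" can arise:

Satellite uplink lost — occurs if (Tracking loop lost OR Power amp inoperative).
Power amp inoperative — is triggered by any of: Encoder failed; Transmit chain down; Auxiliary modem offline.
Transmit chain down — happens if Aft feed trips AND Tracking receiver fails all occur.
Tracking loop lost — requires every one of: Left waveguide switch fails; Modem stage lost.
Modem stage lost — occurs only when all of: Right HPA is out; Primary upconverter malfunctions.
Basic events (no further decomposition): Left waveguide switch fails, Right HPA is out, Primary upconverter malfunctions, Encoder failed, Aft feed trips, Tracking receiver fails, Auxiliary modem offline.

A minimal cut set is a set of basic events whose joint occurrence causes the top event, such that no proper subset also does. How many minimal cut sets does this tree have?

Modem stage lost [AND]: one cut set from each child combined → 1 × 1 = 1 cut set(s).
Tracking loop lost [AND]: one cut set from each child combined → 1 × 1 = 1 cut set(s).
Transmit chain down [AND]: one cut set from each child combined → 1 × 1 = 1 cut set(s).
Power amp inoperative [OR]: union of children's cut sets → 3 cut set(s).
Satellite uplink lost [OR]: union of children's cut sets → 4 cut set(s).
Minimal cut sets: {Left waveguide switch fails, Primary upconverter malfunctions, Right HPA is out}; {Encoder failed}; {Aft feed trips, Tracking receiver fails}; {Auxiliary modem offline}.

4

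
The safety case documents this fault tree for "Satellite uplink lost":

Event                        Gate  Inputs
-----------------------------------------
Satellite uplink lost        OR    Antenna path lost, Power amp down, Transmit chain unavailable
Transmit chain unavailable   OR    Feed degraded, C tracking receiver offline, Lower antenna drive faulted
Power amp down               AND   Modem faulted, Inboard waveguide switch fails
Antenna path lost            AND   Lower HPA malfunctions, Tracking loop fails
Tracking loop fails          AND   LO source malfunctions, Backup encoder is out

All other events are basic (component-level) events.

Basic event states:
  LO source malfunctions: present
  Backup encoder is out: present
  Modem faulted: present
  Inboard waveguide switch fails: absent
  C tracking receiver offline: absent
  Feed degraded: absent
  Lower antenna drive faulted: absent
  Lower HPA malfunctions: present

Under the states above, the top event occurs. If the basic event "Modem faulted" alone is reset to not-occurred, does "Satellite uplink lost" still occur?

Yes

Counterfactual: set "Modem faulted" to not occurred.
Tracking loop fails [AND]: LO source malfunctions=occurs, Backup encoder is out=occurs → all inputs occur → occurs.
Antenna path lost [AND]: Lower HPA malfunctions=occurs, Tracking loop fails=occurs → all inputs occur → occurs.
Power amp down [AND]: Modem faulted=not, Inboard waveguide switch fails=not → not all inputs occur → does not occur.
Transmit chain unavailable [OR]: Feed degraded=not, C tracking receiver offline=not, Lower antenna drive faulted=not → no input occurs → does not occur.
Satellite uplink lost [OR]: Antenna path lost=occurs, Power amp down=not, Transmit chain unavailable=not → at least one input occurs → occurs.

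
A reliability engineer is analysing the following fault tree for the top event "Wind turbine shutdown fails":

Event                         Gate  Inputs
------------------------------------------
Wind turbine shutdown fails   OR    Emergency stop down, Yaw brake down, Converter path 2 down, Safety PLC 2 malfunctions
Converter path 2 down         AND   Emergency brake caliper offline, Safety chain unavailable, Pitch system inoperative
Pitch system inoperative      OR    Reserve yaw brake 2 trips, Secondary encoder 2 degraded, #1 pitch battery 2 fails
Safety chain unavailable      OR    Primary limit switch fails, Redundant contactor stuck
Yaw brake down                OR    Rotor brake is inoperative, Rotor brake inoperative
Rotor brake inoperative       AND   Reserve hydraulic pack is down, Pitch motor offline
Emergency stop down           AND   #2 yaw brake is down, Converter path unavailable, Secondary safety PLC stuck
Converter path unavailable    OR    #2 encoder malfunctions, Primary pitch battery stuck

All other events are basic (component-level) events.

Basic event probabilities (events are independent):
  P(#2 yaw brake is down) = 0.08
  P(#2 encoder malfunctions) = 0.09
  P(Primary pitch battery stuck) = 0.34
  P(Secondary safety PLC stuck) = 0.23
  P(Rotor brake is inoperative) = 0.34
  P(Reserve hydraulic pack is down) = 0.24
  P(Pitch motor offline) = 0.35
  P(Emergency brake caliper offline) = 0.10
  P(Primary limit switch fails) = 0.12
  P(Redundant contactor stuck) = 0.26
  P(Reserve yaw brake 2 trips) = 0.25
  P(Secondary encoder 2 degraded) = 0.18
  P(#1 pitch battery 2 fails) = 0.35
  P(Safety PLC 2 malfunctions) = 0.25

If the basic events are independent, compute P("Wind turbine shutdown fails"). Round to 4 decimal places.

P(Converter path unavailable) [OR] = 1 − (1−0.09) × (1−0.34) = 0.399400
P(Emergency stop down) [AND] = 0.08 × 0.399400 × 0.23 = 0.007349
P(Rotor brake inoperative) [AND] = 0.24 × 0.35 = 0.084000
P(Yaw brake down) [OR] = 1 − (1−0.34) × (1−0.084000) = 0.395440
P(Safety chain unavailable) [OR] = 1 − (1−0.12) × (1−0.26) = 0.348800
P(Pitch system inoperative) [OR] = 1 − (1−0.25) × (1−0.18) × (1−0.35) = 0.600250
P(Converter path 2 down) [AND] = 0.10 × 0.348800 × 0.600250 = 0.020937
P(Wind turbine shutdown fails) [OR] = 1 − (1−0.007349) × (1−0.395440) × (1−0.020937) × (1−0.25) = 0.559336
Rounded to 4 decimal places: P(Wind turbine shutdown fails) ≈ 0.5593.

0.5593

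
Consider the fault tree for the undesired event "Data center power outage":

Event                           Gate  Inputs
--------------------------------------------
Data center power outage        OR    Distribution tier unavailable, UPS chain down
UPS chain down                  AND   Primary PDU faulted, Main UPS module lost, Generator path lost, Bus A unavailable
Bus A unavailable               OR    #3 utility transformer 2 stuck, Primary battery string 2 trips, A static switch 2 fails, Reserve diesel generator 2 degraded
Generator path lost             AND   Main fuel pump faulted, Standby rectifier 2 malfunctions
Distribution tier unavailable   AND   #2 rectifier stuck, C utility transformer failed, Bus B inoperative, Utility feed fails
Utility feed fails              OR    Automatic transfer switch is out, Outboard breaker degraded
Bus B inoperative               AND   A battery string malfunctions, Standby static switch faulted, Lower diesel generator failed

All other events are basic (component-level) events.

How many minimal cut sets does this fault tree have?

6

Bus B inoperative [AND]: one cut set from each child combined → 1 × 1 × 1 = 1 cut set(s).
Utility feed fails [OR]: union of children's cut sets → 2 cut set(s).
Distribution tier unavailable [AND]: one cut set from each child combined → 1 × 1 × 1 × 2 = 2 cut set(s).
Generator path lost [AND]: one cut set from each child combined → 1 × 1 = 1 cut set(s).
Bus A unavailable [OR]: union of children's cut sets → 4 cut set(s).
UPS chain down [AND]: one cut set from each child combined → 1 × 1 × 1 × 4 = 4 cut set(s).
Data center power outage [OR]: union of children's cut sets → 6 cut set(s).
Minimal cut sets: {#2 rectifier stuck, A battery string malfunctions, Automatic transfer switch is out, C utility transformer failed, Lower diesel generator failed, Standby static switch faulted}; {#2 rectifier stuck, A battery string malfunctions, C utility transformer failed, Lower diesel generator failed, Outboard breaker degraded, Standby static switch faulted}; {#3 utility transformer 2 stuck, Main UPS module lost, Main fuel pump faulted, Primary PDU faulted, Standby rectifier 2 malfunctions}; {Main UPS module lost, Main fuel pump faulted, Primary PDU faulted, Primary battery string 2 trips, Standby rectifier 2 malfunctions}; {A static switch 2 fails, Main UPS module lost, Main fuel pump faulted, Primary PDU faulted, Standby rectifier 2 malfunctions}; {Main UPS module lost, Main fuel pump faulted, Primary PDU faulted, Reserve diesel generator 2 degraded, Standby rectifier 2 malfunctions}.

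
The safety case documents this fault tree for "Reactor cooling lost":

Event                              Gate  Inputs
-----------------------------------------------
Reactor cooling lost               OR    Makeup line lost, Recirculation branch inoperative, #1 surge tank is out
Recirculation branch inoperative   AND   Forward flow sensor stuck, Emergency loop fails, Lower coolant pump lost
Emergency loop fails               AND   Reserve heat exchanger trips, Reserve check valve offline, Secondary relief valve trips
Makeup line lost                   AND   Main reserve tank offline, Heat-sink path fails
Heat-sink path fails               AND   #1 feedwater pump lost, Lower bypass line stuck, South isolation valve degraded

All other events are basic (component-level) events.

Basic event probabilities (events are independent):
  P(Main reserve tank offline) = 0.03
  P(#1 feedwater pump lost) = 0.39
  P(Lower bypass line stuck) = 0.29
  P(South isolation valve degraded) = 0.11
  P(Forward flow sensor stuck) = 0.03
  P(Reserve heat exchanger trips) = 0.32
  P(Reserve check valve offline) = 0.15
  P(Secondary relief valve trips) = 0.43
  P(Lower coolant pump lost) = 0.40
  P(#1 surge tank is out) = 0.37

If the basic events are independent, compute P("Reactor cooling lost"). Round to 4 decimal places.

P(Heat-sink path fails) [AND] = 0.39 × 0.29 × 0.11 = 0.012441
P(Makeup line lost) [AND] = 0.03 × 0.012441 = 0.000373
P(Emergency loop fails) [AND] = 0.32 × 0.15 × 0.43 = 0.020640
P(Recirculation branch inoperative) [AND] = 0.03 × 0.020640 × 0.40 = 0.000248
P(Reactor cooling lost) [OR] = 1 − (1−0.000373) × (1−0.000248) × (1−0.37) = 0.370391
Rounded to 4 decimal places: P(Reactor cooling lost) ≈ 0.3704.

0.3704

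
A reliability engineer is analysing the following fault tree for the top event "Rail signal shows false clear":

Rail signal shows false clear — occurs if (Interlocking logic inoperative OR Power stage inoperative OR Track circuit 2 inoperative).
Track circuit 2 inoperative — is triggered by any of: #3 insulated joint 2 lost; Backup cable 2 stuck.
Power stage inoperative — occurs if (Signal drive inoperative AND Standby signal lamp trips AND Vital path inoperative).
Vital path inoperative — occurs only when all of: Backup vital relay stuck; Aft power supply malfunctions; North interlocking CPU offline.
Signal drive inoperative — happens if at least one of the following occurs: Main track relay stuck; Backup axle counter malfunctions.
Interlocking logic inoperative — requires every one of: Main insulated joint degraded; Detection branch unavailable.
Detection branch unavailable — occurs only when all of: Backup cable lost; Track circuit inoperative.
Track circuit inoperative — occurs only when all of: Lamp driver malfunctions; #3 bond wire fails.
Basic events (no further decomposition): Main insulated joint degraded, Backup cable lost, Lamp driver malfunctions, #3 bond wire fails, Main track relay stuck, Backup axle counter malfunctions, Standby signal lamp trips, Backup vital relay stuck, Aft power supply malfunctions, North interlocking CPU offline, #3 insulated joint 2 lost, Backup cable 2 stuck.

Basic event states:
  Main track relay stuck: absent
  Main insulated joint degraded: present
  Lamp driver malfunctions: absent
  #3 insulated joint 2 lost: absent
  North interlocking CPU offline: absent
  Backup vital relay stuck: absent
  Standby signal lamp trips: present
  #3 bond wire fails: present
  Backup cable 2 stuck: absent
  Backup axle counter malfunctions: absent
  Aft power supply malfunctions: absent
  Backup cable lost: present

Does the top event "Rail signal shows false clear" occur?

Track circuit inoperative [AND]: Lamp driver malfunctions=not, #3 bond wire fails=occurs → not all inputs occur → does not occur.
Detection branch unavailable [AND]: Backup cable lost=occurs, Track circuit inoperative=not → not all inputs occur → does not occur.
Interlocking logic inoperative [AND]: Main insulated joint degraded=occurs, Detection branch unavailable=not → not all inputs occur → does not occur.
Signal drive inoperative [OR]: Main track relay stuck=not, Backup axle counter malfunctions=not → no input occurs → does not occur.
Vital path inoperative [AND]: Backup vital relay stuck=not, Aft power supply malfunctions=not, North interlocking CPU offline=not → not all inputs occur → does not occur.
Power stage inoperative [AND]: Signal drive inoperative=not, Standby signal lamp trips=occurs, Vital path inoperative=not → not all inputs occur → does not occur.
Track circuit 2 inoperative [OR]: #3 insulated joint 2 lost=not, Backup cable 2 stuck=not → no input occurs → does not occur.
Rail signal shows false clear [OR]: Interlocking logic inoperative=not, Power stage inoperative=not, Track circuit 2 inoperative=not → no input occurs → does not occur.

No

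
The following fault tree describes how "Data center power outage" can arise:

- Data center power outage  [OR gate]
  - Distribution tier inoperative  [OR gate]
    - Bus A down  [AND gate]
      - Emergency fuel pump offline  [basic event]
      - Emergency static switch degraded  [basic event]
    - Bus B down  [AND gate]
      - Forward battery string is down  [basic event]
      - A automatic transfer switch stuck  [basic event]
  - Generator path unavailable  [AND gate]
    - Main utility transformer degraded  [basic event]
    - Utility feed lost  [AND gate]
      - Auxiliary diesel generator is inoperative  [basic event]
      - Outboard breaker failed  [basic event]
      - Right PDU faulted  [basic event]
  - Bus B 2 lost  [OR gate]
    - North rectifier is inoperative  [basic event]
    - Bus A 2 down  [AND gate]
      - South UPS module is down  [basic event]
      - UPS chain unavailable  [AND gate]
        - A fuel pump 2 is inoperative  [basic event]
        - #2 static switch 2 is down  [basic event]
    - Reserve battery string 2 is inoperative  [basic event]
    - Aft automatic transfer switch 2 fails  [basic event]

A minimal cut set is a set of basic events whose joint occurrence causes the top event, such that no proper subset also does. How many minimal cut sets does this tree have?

Bus A down [AND]: one cut set from each child combined → 1 × 1 = 1 cut set(s).
Bus B down [AND]: one cut set from each child combined → 1 × 1 = 1 cut set(s).
Distribution tier inoperative [OR]: union of children's cut sets → 2 cut set(s).
Utility feed lost [AND]: one cut set from each child combined → 1 × 1 × 1 = 1 cut set(s).
Generator path unavailable [AND]: one cut set from each child combined → 1 × 1 = 1 cut set(s).
UPS chain unavailable [AND]: one cut set from each child combined → 1 × 1 = 1 cut set(s).
Bus A 2 down [AND]: one cut set from each child combined → 1 × 1 = 1 cut set(s).
Bus B 2 lost [OR]: union of children's cut sets → 4 cut set(s).
Data center power outage [OR]: union of children's cut sets → 7 cut set(s).
Minimal cut sets: {Emergency fuel pump offline, Emergency static switch degraded}; {A automatic transfer switch stuck, Forward battery string is down}; {Auxiliary diesel generator is inoperative, Main utility transformer degraded, Outboard breaker failed, Right PDU faulted}; {North rectifier is inoperative}; {#2 static switch 2 is down, A fuel pump 2 is inoperative, South UPS module is down}; {Reserve battery string 2 is inoperative}; {Aft automatic transfer switch 2 fails}.

7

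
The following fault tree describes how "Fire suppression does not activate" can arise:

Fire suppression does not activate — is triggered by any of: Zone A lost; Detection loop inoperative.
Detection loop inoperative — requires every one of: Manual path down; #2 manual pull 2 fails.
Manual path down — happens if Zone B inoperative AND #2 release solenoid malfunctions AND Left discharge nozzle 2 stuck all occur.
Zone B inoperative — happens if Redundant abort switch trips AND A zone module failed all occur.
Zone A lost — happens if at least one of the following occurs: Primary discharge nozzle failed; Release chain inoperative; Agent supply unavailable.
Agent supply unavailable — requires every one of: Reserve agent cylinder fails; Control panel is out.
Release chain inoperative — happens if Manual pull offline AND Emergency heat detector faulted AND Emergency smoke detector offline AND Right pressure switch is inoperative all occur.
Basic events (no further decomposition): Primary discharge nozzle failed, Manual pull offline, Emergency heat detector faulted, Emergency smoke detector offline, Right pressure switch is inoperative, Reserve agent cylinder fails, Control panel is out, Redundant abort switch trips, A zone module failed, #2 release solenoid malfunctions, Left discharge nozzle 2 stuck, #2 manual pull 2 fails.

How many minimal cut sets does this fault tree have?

Release chain inoperative [AND]: one cut set from each child combined → 1 × 1 × 1 × 1 = 1 cut set(s).
Agent supply unavailable [AND]: one cut set from each child combined → 1 × 1 = 1 cut set(s).
Zone A lost [OR]: union of children's cut sets → 3 cut set(s).
Zone B inoperative [AND]: one cut set from each child combined → 1 × 1 = 1 cut set(s).
Manual path down [AND]: one cut set from each child combined → 1 × 1 × 1 = 1 cut set(s).
Detection loop inoperative [AND]: one cut set from each child combined → 1 × 1 = 1 cut set(s).
Fire suppression does not activate [OR]: union of children's cut sets → 4 cut set(s).
Minimal cut sets: {Primary discharge nozzle failed}; {Emergency heat detector faulted, Emergency smoke detector offline, Manual pull offline, Right pressure switch is inoperative}; {Control panel is out, Reserve agent cylinder fails}; {#2 manual pull 2 fails, #2 release solenoid malfunctions, A zone module failed, Left discharge nozzle 2 stuck, Redundant abort switch trips}.

4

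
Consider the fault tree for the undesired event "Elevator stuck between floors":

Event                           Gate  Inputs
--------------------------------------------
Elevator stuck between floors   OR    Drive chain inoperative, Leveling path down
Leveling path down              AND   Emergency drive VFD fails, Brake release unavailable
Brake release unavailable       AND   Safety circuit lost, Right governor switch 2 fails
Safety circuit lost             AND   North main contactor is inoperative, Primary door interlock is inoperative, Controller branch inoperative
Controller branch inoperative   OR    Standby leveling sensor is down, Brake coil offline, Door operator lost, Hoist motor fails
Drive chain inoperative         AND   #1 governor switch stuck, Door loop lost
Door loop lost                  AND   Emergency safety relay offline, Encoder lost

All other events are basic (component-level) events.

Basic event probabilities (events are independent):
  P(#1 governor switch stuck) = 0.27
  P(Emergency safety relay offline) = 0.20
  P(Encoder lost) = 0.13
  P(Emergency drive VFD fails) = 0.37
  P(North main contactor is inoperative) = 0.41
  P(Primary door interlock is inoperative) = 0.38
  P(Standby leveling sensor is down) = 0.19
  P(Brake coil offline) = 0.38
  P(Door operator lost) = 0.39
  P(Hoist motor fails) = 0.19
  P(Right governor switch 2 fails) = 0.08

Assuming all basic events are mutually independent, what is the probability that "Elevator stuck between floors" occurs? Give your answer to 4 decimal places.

0.0105

P(Door loop lost) [AND] = 0.20 × 0.13 = 0.026000
P(Drive chain inoperative) [AND] = 0.27 × 0.026000 = 0.007020
P(Controller branch inoperative) [OR] = 1 − (1−0.19) × (1−0.38) × (1−0.39) × (1−0.19) = 0.751863
P(Safety circuit lost) [AND] = 0.41 × 0.38 × 0.751863 = 0.117140
P(Brake release unavailable) [AND] = 0.117140 × 0.08 = 0.009371
P(Leveling path down) [AND] = 0.37 × 0.009371 = 0.003467
P(Elevator stuck between floors) [OR] = 1 − (1−0.007020) × (1−0.003467) = 0.010463
Rounded to 4 decimal places: P(Elevator stuck between floors) ≈ 0.0105.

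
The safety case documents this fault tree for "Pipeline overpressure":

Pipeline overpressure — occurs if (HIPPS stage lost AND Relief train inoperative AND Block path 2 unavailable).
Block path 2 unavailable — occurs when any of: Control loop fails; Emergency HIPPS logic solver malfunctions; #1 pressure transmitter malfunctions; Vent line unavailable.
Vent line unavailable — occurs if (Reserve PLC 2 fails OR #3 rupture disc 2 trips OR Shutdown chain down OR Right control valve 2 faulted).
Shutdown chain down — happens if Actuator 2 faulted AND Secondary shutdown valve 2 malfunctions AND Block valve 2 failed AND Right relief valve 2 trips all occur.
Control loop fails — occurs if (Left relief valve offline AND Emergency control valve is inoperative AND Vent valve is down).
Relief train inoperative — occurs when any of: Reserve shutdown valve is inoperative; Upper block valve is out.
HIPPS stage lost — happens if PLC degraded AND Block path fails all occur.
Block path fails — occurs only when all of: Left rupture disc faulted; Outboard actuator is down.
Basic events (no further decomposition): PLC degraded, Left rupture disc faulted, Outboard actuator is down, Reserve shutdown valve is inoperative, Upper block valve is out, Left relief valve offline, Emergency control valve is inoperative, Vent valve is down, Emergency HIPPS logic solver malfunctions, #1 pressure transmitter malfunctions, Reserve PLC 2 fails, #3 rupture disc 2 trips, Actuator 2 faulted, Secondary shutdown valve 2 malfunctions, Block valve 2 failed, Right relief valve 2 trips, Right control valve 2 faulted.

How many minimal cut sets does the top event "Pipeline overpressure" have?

14

Block path fails [AND]: one cut set from each child combined → 1 × 1 = 1 cut set(s).
HIPPS stage lost [AND]: one cut set from each child combined → 1 × 1 = 1 cut set(s).
Relief train inoperative [OR]: union of children's cut sets → 2 cut set(s).
Control loop fails [AND]: one cut set from each child combined → 1 × 1 × 1 = 1 cut set(s).
Shutdown chain down [AND]: one cut set from each child combined → 1 × 1 × 1 × 1 = 1 cut set(s).
Vent line unavailable [OR]: union of children's cut sets → 4 cut set(s).
Block path 2 unavailable [OR]: union of children's cut sets → 7 cut set(s).
Pipeline overpressure [AND]: one cut set from each child combined → 1 × 2 × 7 = 14 cut set(s).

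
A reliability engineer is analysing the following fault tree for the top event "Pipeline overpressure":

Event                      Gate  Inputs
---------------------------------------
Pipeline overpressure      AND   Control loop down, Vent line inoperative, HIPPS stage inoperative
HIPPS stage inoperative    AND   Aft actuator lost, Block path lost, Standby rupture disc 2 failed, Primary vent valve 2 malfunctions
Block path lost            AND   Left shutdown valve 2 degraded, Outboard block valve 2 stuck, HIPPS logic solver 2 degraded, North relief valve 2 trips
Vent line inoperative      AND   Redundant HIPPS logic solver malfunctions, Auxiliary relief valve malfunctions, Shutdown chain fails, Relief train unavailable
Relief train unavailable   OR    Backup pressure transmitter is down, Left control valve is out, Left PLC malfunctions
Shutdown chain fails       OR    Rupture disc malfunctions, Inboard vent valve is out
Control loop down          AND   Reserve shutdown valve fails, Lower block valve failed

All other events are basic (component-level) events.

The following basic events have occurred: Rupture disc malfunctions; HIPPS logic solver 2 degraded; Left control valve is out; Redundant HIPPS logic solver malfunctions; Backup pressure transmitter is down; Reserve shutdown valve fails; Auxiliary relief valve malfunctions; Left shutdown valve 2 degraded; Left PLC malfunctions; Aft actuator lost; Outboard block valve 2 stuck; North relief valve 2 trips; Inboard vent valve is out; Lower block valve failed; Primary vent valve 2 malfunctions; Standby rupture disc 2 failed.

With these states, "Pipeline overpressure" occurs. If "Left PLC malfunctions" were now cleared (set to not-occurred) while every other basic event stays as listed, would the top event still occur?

Counterfactual: set "Left PLC malfunctions" to not occurred.
Control loop down [AND]: Reserve shutdown valve fails=occurs, Lower block valve failed=occurs → all inputs occur → occurs.
Shutdown chain fails [OR]: Rupture disc malfunctions=occurs, Inboard vent valve is out=occurs → at least one input occurs → occurs.
Relief train unavailable [OR]: Backup pressure transmitter is down=occurs, Left control valve is out=occurs, Left PLC malfunctions=not → at least one input occurs → occurs.
Vent line inoperative [AND]: Redundant HIPPS logic solver malfunctions=occurs, Auxiliary relief valve malfunctions=occurs, Shutdown chain fails=occurs, Relief train unavailable=occurs → all inputs occur → occurs.
Block path lost [AND]: Left shutdown valve 2 degraded=occurs, Outboard block valve 2 stuck=occurs, HIPPS logic solver 2 degraded=occurs, North relief valve 2 trips=occurs → all inputs occur → occurs.
HIPPS stage inoperative [AND]: Aft actuator lost=occurs, Block path lost=occurs, Standby rupture disc 2 failed=occurs, Primary vent valve 2 malfunctions=occurs → all inputs occur → occurs.
Pipeline overpressure [AND]: Control loop down=occurs, Vent line inoperative=occurs, HIPPS stage inoperative=occurs → all inputs occur → occurs.

Yes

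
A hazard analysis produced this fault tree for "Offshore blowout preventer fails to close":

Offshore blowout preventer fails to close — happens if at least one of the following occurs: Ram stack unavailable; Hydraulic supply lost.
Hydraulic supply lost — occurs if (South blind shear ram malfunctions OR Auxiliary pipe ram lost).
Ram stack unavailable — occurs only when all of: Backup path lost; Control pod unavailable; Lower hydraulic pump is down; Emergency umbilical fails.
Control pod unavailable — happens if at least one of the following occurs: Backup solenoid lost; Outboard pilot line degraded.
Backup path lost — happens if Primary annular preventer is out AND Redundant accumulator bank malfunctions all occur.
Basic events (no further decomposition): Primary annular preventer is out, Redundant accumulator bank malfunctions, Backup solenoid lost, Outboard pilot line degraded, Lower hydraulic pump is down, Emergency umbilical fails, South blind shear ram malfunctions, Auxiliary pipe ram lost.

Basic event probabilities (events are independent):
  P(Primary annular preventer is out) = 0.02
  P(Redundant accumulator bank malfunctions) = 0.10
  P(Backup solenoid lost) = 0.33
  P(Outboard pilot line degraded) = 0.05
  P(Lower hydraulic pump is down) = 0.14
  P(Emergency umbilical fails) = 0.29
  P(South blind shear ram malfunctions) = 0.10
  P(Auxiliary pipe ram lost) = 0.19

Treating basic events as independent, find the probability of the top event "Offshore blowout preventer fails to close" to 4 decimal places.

P(Backup path lost) [AND] = 0.02 × 0.10 = 0.002000
P(Control pod unavailable) [OR] = 1 − (1−0.33) × (1−0.05) = 0.363500
P(Ram stack unavailable) [AND] = 0.002000 × 0.363500 × 0.14 × 0.29 = 0.000030
P(Hydraulic supply lost) [OR] = 1 − (1−0.10) × (1−0.19) = 0.271000
P(Offshore blowout preventer fails to close) [OR] = 1 − (1−0.000030) × (1−0.271000) = 0.271022
Rounded to 4 decimal places: P(Offshore blowout preventer fails to close) ≈ 0.2710.

0.2710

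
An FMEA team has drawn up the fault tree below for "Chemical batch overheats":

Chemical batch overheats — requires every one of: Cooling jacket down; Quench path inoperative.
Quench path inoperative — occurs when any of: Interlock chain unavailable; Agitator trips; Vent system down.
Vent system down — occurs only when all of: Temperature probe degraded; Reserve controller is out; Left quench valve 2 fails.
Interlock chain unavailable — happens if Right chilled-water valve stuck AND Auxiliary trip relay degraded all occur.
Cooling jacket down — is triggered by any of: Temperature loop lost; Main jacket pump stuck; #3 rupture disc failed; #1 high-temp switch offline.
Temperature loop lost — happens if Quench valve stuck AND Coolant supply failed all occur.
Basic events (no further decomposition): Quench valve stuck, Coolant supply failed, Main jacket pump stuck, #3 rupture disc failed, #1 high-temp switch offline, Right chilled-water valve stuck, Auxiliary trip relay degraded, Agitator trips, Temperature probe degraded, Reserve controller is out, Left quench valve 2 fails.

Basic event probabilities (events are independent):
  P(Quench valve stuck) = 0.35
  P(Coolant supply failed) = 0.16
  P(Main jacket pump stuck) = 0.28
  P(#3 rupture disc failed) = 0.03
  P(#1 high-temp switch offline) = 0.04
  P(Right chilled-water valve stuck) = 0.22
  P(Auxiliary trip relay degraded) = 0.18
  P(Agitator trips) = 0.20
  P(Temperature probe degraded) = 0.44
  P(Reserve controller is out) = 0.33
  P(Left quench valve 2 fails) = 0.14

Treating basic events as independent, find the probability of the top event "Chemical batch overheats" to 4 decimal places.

0.0908

P(Temperature loop lost) [AND] = 0.35 × 0.16 = 0.056000
P(Cooling jacket down) [OR] = 1 − (1−0.056000) × (1−0.28) × (1−0.03) × (1−0.04) = 0.367082
P(Interlock chain unavailable) [AND] = 0.22 × 0.18 = 0.039600
P(Vent system down) [AND] = 0.44 × 0.33 × 0.14 = 0.020328
P(Quench path inoperative) [OR] = 1 − (1−0.039600) × (1−0.20) × (1−0.020328) = 0.247298
P(Chemical batch overheats) [AND] = 0.367082 × 0.247298 = 0.090779
Rounded to 4 decimal places: P(Chemical batch overheats) ≈ 0.0908.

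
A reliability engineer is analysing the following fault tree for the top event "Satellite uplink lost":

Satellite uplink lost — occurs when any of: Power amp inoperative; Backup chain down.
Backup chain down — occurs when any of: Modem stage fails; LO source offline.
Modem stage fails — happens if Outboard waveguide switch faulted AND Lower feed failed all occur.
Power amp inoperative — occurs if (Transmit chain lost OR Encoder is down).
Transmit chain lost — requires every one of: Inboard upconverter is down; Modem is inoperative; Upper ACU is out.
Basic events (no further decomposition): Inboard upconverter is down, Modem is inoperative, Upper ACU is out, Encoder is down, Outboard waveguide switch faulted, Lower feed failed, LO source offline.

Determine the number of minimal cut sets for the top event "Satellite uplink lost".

Transmit chain lost [AND]: one cut set from each child combined → 1 × 1 × 1 = 1 cut set(s).
Power amp inoperative [OR]: union of children's cut sets → 2 cut set(s).
Modem stage fails [AND]: one cut set from each child combined → 1 × 1 = 1 cut set(s).
Backup chain down [OR]: union of children's cut sets → 2 cut set(s).
Satellite uplink lost [OR]: union of children's cut sets → 4 cut set(s).
Minimal cut sets: {Inboard upconverter is down, Modem is inoperative, Upper ACU is out}; {Encoder is down}; {Lower feed failed, Outboard waveguide switch faulted}; {LO source offline}.

4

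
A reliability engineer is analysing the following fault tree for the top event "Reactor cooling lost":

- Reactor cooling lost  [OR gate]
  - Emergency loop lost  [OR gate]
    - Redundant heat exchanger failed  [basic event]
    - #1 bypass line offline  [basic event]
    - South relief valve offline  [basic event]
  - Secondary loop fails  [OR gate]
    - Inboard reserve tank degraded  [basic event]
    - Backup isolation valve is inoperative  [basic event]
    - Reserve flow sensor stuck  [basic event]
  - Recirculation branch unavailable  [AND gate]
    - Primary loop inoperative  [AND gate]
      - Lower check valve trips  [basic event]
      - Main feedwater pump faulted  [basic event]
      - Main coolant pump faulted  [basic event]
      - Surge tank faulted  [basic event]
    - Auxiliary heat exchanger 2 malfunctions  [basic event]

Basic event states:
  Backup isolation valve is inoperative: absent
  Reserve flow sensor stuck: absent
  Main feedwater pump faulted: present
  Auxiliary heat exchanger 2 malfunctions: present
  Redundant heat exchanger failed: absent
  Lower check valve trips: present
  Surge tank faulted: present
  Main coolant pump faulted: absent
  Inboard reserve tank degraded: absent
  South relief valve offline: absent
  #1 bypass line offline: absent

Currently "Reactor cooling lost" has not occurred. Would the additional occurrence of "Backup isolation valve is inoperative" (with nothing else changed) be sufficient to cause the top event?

Counterfactual: set "Backup isolation valve is inoperative" to occurred.
Emergency loop lost [OR]: Redundant heat exchanger failed=not, #1 bypass line offline=not, South relief valve offline=not → no input occurs → does not occur.
Secondary loop fails [OR]: Inboard reserve tank degraded=not, Backup isolation valve is inoperative=occurs, Reserve flow sensor stuck=not → at least one input occurs → occurs.
Primary loop inoperative [AND]: Lower check valve trips=occurs, Main feedwater pump faulted=occurs, Main coolant pump faulted=not, Surge tank faulted=occurs → not all inputs occur → does not occur.
Recirculation branch unavailable [AND]: Primary loop inoperative=not, Auxiliary heat exchanger 2 malfunctions=occurs → not all inputs occur → does not occur.
Reactor cooling lost [OR]: Emergency loop lost=not, Secondary loop fails=occurs, Recirculation branch unavailable=not → at least one input occurs → occurs.

Yes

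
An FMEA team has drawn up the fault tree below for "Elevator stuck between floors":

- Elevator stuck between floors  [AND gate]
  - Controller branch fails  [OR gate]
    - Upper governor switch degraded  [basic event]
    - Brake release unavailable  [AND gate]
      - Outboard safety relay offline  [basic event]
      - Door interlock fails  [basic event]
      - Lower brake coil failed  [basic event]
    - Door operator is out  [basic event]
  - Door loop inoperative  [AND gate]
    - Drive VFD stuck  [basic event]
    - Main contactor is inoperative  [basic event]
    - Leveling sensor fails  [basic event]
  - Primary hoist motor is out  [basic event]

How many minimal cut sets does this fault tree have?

3

Brake release unavailable [AND]: one cut set from each child combined → 1 × 1 × 1 = 1 cut set(s).
Controller branch fails [OR]: union of children's cut sets → 3 cut set(s).
Door loop inoperative [AND]: one cut set from each child combined → 1 × 1 × 1 = 1 cut set(s).
Elevator stuck between floors [AND]: one cut set from each child combined → 3 × 1 × 1 = 3 cut set(s).
Minimal cut sets: {Drive VFD stuck, Leveling sensor fails, Main contactor is inoperative, Primary hoist motor is out, Upper governor switch degraded}; {Door interlock fails, Drive VFD stuck, Leveling sensor fails, Lower brake coil failed, Main contactor is inoperative, Outboard safety relay offline, Primary hoist motor is out}; {Door operator is out, Drive VFD stuck, Leveling sensor fails, Main contactor is inoperative, Primary hoist motor is out}.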